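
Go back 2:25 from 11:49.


09:24

Start: 709 minutes from midnight
Subtract: 145 minutes
Remaining: 709 - 145 = 564
Hours: 9, Minutes: 24


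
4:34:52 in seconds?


Hours: 4 × 3600 = 14400
Minutes: 34 × 60 = 2040
Seconds: 52
Total = 14400 + 2040 + 52 = 16492

16492 seconds


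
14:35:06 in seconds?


Hours: 14 × 3600 = 50400
Minutes: 35 × 60 = 2100
Seconds: 6
Total = 50400 + 2100 + 6 = 52506

52506 seconds


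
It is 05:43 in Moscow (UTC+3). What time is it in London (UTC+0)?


Time difference = UTC+0 - UTC+3 = -3 hours
New hour = (5 -3) mod 24
= 2 mod 24 = 2
Minutes unchanged → 02:43

02:43


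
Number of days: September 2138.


30 days

Month: September (month 9)
September has 30 days


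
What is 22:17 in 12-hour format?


Hour: 22
22 - 12 = 10 → PM

10:17 PM


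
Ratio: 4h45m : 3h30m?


Duration 1: 285 minutes
Duration 2: 210 minutes
Ratio = 285:210
GCD = 15
Simplified = 19:14
As a decimal: 19/14 ≈ 1.36

19:14 (1.36)


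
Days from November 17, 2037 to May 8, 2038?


From November 17, 2037 to May 8, 2038
Rest of November 2037: 30 - 17 = 13
Full months: December 31, January 31, February 2038 28, March 31, April 30
Days into May 2038: 8
Total = 13 + 31 + 31 + 28 + 31 + 30 + 8 = 172 days

172 days


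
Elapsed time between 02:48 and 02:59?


End time in minutes: 2×60 + 59 = 179
Start time in minutes: 2×60 + 48 = 168
Difference = 179 - 168 = 11 minutes
= 0 hours 11 minutes

0h 11m


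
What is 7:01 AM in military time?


07:01

Input: 7:01 AM
AM hour stays: 7


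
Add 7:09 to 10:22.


17:31

Start: 622 minutes from midnight
Add: 429 minutes
Total: 1051 minutes
Hours: 1051 ÷ 60 = 17 remainder 31


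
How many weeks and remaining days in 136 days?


Weeks: 136 ÷ 7 = 19 remainder 3

19 weeks 3 days


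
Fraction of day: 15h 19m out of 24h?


Total minutes: 15×60 + 19 = 919
Day = 24×60 = 1440 minutes
Fraction = 919/1440 ≈ 0.6382
As a percentage: 919/1440 × 100 ≈ 63.82%

0.6382 (63.82%)


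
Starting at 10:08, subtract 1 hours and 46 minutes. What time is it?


Start: 608 minutes from midnight
Subtract: 106 minutes
Remaining: 608 - 106 = 502
Hours: 8, Minutes: 22

08:22


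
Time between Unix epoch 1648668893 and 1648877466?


208573 seconds (57.9 hours / 2.41 days)

Difference = 1648877466 - 1648668893 = 208573 seconds
In hours: 208573 / 3600 ≈ 57.9
In days: 208573 / 86400 ≈ 2.41


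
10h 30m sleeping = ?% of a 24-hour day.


Time: 630 minutes
Day: 1440 minutes
Percentage = (630/1440) × 100 ≈ 43.8%

43.8%


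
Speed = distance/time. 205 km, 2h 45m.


Distance: 205 km
Time: 2h 45m = 165 min = 165/60 = 11/4 hours
Speed = 205 ÷ (11/4) = 205 × 4 / 11 = 820/11 ≈ 74.5 km/h

74.5 km/h


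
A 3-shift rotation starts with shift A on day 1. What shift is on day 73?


Shift A

Shifts: A, B, C
Start: A (index 0)
Day 73: (0 + 73 - 1) mod 3
= 72 mod 3
= 0
Index 0 → shift A


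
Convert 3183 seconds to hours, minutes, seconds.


Hours: 3183 ÷ 3600 = 0 remainder 3183
Minutes: 3183 ÷ 60 = 53 remainder 3
Seconds: 3

0h 53m 3s


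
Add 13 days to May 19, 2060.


June 1, 2060

Start: May 19, 2060
Add 13 days
May 19 → June 1: 31 - 19 + 1 = 13 days (13 - 13 = 0 left)
Land exactly on June 1, 2060


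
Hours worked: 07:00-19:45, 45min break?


Total time = (19×60+45) - (7×60+0)
= 1185 - 420 = 765 min
Minus break: 765 - 45 = 720 min
= 12h 0m

12h 0m (720 minutes)


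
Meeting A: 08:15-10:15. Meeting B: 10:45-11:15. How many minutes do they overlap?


Meeting A: 495-615 (in minutes from midnight)
Meeting B: 645-675
Overlap start = max(495, 645) = 645
Overlap end = min(615, 675) = 615
Overlap = max(0, 615 - 645) = 0 min

0 minutes


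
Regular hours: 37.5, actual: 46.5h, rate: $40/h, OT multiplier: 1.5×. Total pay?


$2040.00

Regular: 37.5h × $40 = $1500.00
Overtime: 46.5 - 37.5 = 9.0h
OT pay: 9.0h × $40 × 1.5 = $540.00
Total = $1500.00 + $540.00 = $2040.00


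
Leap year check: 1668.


Rules: divisible by 4 AND (not by 100 OR by 400)
1668 ÷ 4 = 417 exactly → divisible by 4
1668 ÷ 100 = 16 remainder 68 → not divisible by 100
Divisible by 4 but not by 100 → leap year

Yes


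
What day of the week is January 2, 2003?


Zeller's congruence:
q=2, m=13, k=2, j=20
h = (2 + ⌊13×14/5⌋ + 2 + ⌊2/4⌋ + ⌊20/4⌋ - 2×20) mod 7
= (2 + 36 + 2 + 0 + 5 - 40) mod 7
= 5 mod 7 = 5
h=5 → Thursday

Thursday


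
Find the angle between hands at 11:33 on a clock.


148.5°

Hour hand = 11×30 + 33×0.5 = 346.5°
Minute hand = 33×6 = 198°
Difference = |346.5 - 198| = 148.5°


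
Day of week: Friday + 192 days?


Monday

Start: Friday (index 4)
(4 + 192) mod 7
= 196 mod 7
= 0
Index 0 → Monday


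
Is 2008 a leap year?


Rules: divisible by 4 AND (not by 100 OR by 400)
2008 ÷ 4 = 502 exactly → divisible by 4
2008 ÷ 100 = 20 remainder 8 → not divisible by 100
Divisible by 4 but not by 100 → leap year

Yes


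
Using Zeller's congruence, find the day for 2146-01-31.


Monday

Zeller's congruence:
q=31, m=13, k=45, j=21
h = (31 + ⌊13×14/5⌋ + 45 + ⌊45/4⌋ + ⌊21/4⌋ - 2×21) mod 7
= (31 + 36 + 45 + 11 + 5 - 42) mod 7
= 86 mod 7 = 2
h=2 → Monday


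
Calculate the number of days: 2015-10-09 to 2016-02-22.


136 days

From October 9, 2015 to February 22, 2016
Rest of October 2015: 31 - 9 = 22
Full months: November 30, December 31, January 31
Days into February 2016: 22
Total = 22 + 30 + 31 + 31 + 22 = 136 days


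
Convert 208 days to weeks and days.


Weeks: 208 ÷ 7 = 29 remainder 5

29 weeks 5 days


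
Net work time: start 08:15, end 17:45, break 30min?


Total time = (17×60+45) - (8×60+15)
= 1065 - 495 = 570 min
Minus break: 570 - 30 = 540 min
= 9h 0m

9h 0m (540 minutes)


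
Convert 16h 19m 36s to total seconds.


Hours: 16 × 3600 = 57600
Minutes: 19 × 60 = 1140
Seconds: 36
Total = 57600 + 1140 + 36 = 58776

58776 seconds


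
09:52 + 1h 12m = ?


Start: 592 minutes from midnight
Add: 72 minutes
Total: 664 minutes
Hours: 664 ÷ 60 = 11 remainder 4

11:04


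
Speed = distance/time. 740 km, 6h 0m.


Distance: 740 km
Time: 6 hours
Speed = 740 / 6 ≈ 123.3 km/h

123.3 km/h


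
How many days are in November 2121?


30 days

Month: November (month 11)
November has 30 days


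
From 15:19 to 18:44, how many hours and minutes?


3h 25m

End time in minutes: 18×60 + 44 = 1124
Start time in minutes: 15×60 + 19 = 919
Difference = 1124 - 919 = 205 minutes
= 3 hours 25 minutes


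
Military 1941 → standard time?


7:41 PM

Hour: 19
19 - 12 = 7 → PM


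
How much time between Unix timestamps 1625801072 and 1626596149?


Difference = 1626596149 - 1625801072 = 795077 seconds
In hours: 795077 / 3600 ≈ 220.9
In days: 795077 / 86400 ≈ 9.20

795077 seconds (220.9 hours / 9.20 days)


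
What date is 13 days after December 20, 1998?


January 2, 1999

Start: December 20, 1998
Add 13 days
December 20 → January 1: 31 - 20 + 1 = 12 days (13 - 12 = 1 left)
January 1 + 1 = January 2, 1999


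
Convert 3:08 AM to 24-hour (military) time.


03:08

Input: 3:08 AM
AM hour stays: 3


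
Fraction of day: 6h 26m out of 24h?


Total minutes: 6×60 + 26 = 386
Day = 24×60 = 1440 minutes
Fraction = 386/1440 ≈ 0.2681
As a percentage: 386/1440 × 100 ≈ 26.81%

0.2681 (26.81%)


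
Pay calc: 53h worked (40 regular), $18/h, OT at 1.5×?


Regular: 40h × $18 = $720.00
Overtime: 53 - 40 = 13h
OT pay: 13h × $18 × 1.5 = $351.00
Total = $720.00 + $351.00 = $1071.00

$1071.00


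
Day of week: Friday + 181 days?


Thursday

Start: Friday (index 4)
(4 + 181) mod 7
= 185 mod 7
= 3
Index 3 → Thursday


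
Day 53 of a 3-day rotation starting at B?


Shift C

Shifts: A, B, C
Start: B (index 1)
Day 53: (1 + 53 - 1) mod 3
= 53 mod 3
= 2
Index 2 → shift C


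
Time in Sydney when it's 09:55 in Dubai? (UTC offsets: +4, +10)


Time difference = UTC+10 - UTC+4 = +6 hours
New hour = (9 + 6) mod 24
= 15 mod 24 = 15
Minutes unchanged → 15:55

15:55


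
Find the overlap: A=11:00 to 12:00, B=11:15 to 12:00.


45 minutes

Meeting A: 660-720 (in minutes from midnight)
Meeting B: 675-720
Overlap start = max(660, 675) = 675
Overlap end = min(720, 720) = 720
Overlap = max(0, 720 - 675) = 45 min


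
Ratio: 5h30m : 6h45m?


22:27 (0.81)

Duration 1: 330 minutes
Duration 2: 405 minutes
Ratio = 330:405
GCD = 15
Simplified = 22:27
As a decimal: 22/27 ≈ 0.81


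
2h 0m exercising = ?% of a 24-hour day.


8.3%

Time: 120 minutes
Day: 1440 minutes
Percentage = (120/1440) × 100 ≈ 8.3%


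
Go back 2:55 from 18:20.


Start: 1100 minutes from midnight
Subtract: 175 minutes
Remaining: 1100 - 175 = 925
Hours: 15, Minutes: 25

15:25


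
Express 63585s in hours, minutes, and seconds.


17h 39m 45s

Hours: 63585 ÷ 3600 = 17 remainder 2385
Minutes: 2385 ÷ 60 = 39 remainder 45
Seconds: 45


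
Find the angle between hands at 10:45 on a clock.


52.5°

Hour hand = 10×30 + 45×0.5 = 322.5°
Minute hand = 45×6 = 270°
Difference = |322.5 - 270| = 52.5°


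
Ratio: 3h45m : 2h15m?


Duration 1: 225 minutes
Duration 2: 135 minutes
Ratio = 225:135
GCD = 45
Simplified = 5:3
As a decimal: 5/3 ≈ 1.67

5:3 (1.67)


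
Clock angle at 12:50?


Hour hand (12 ≡ 0 on the dial): 0×30 + 50×0.5 = 25.0°
Minute hand = 50×6 = 300°
Difference = |25.0 - 300| = 275.0°
Since > 180°: 360 - 275.0 = 85.0°

85.0°


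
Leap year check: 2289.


No

Rules: divisible by 4 AND (not by 100 OR by 400)
2289 ÷ 4 = 572 remainder 1 → not divisible by 4
Not divisible by 4 → not a leap year


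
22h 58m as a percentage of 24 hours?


0.9569 (95.69%)

Total minutes: 22×60 + 58 = 1378
Day = 24×60 = 1440 minutes
Fraction = 1378/1440 ≈ 0.9569
As a percentage: 1378/1440 × 100 ≈ 95.69%


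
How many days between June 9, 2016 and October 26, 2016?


From June 9, 2016 to October 26, 2016
Rest of June 2016: 30 - 9 = 21
Full months: July 31, August 31, September 30
Days into October 2016: 26
Total = 21 + 31 + 31 + 30 + 26 = 139 days

139 days


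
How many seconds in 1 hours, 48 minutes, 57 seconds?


6537 seconds

Hours: 1 × 3600 = 3600
Minutes: 48 × 60 = 2880
Seconds: 57
Total = 3600 + 2880 + 57 = 6537


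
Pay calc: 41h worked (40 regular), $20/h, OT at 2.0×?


$840.00

Regular: 40h × $20 = $800.00
Overtime: 41 - 40 = 1h
OT pay: 1h × $20 × 2.0 = $40.00
Total = $800.00 + $40.00 = $840.00


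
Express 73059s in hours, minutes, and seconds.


20h 17m 39s

Hours: 73059 ÷ 3600 = 20 remainder 1059
Minutes: 1059 ÷ 60 = 17 remainder 39
Seconds: 39


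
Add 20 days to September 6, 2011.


September 26, 2011

Start: September 6, 2011
Add 20 days
September 6 + 20 = September 26, 2011


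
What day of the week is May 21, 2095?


Zeller's congruence:
q=21, m=5, k=95, j=20
h = (21 + ⌊13×6/5⌋ + 95 + ⌊95/4⌋ + ⌊20/4⌋ - 2×20) mod 7
= (21 + 15 + 95 + 23 + 5 - 40) mod 7
= 119 mod 7 = 0
h=0 → Saturday

Saturday


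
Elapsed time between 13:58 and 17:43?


End time in minutes: 17×60 + 43 = 1063
Start time in minutes: 13×60 + 58 = 838
Difference = 1063 - 838 = 225 minutes
= 3 hours 45 minutes

3h 45m


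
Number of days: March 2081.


31 days

Month: March (month 3)
March has 31 days


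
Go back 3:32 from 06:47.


03:15

Start: 407 minutes from midnight
Subtract: 212 minutes
Remaining: 407 - 212 = 195
Hours: 3, Minutes: 15


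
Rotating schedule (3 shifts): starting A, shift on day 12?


Shift C

Shifts: A, B, C
Start: A (index 0)
Day 12: (0 + 12 - 1) mod 3
= 11 mod 3
= 2
Index 2 → shift C


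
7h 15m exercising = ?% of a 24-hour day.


Time: 435 minutes
Day: 1440 minutes
Percentage = (435/1440) × 100 ≈ 30.2%

30.2%


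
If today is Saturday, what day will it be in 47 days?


Thursday

Start: Saturday (index 5)
(5 + 47) mod 7
= 52 mod 7
= 3
Index 3 → Thursday


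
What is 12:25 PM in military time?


Input: 12:25 PM
12 PM → 12 (noon)

12:25


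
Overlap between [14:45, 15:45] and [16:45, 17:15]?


0 minutes

Meeting A: 885-945 (in minutes from midnight)
Meeting B: 1005-1035
Overlap start = max(885, 1005) = 1005
Overlap end = min(945, 1035) = 945
Overlap = max(0, 945 - 1005) = 0 min


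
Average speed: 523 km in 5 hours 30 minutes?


Distance: 523 km
Time: 5h 30m = 330 min = 330/60 = 11/2 hours
Speed = 523 ÷ (11/2) = 523 × 2 / 11 = 1046/11 ≈ 95.1 km/h

95.1 km/h


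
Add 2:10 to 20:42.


22:52

Start: 1242 minutes from midnight
Add: 130 minutes
Total: 1372 minutes
Hours: 1372 ÷ 60 = 22 remainder 52


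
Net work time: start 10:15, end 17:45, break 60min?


Total time = (17×60+45) - (10×60+15)
= 1065 - 615 = 450 min
Minus break: 450 - 60 = 390 min
= 6h 30m

6h 30m (390 minutes)


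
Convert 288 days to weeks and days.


Weeks: 288 ÷ 7 = 41 remainder 1

41 weeks 1 days


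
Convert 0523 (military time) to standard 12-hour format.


Hour: 5
5 < 12 → AM

5:23 AM


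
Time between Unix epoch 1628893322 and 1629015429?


Difference = 1629015429 - 1628893322 = 122107 seconds
In hours: 122107 / 3600 ≈ 33.9
In days: 122107 / 86400 ≈ 1.41

122107 seconds (33.9 hours / 1.41 days)


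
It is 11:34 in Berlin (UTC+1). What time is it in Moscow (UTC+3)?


Time difference = UTC+3 - UTC+1 = +2 hours
New hour = (11 + 2) mod 24
= 13 mod 24 = 13
Minutes unchanged → 13:34

13:34


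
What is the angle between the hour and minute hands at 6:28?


Hour hand = 6×30 + 28×0.5 = 194.0°
Minute hand = 28×6 = 168°
Difference = |194.0 - 168| = 26.0°

26.0°


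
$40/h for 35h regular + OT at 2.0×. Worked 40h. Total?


Regular: 35h × $40 = $1400.00
Overtime: 40 - 35 = 5h
OT pay: 5h × $40 × 2.0 = $400.00
Total = $1400.00 + $400.00 = $1800.00

$1800.00


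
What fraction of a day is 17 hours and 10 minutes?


0.7153 (71.53%)

Total minutes: 17×60 + 10 = 1030
Day = 24×60 = 1440 minutes
Fraction = 1030/1440 ≈ 0.7153
As a percentage: 1030/1440 × 100 ≈ 71.53%


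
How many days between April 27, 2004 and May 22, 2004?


25 days

From April 27, 2004 to May 22, 2004
Rest of April 2004: 30 - 27 = 3
Days into May 2004: 22
Total = 3 + 22 = 25 days


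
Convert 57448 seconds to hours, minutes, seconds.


Hours: 57448 ÷ 3600 = 15 remainder 3448
Minutes: 3448 ÷ 60 = 57 remainder 28
Seconds: 28

15h 57m 28s


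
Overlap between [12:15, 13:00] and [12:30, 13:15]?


Meeting A: 735-780 (in minutes from midnight)
Meeting B: 750-795
Overlap start = max(735, 750) = 750
Overlap end = min(780, 795) = 780
Overlap = max(0, 780 - 750) = 30 min

30 minutes


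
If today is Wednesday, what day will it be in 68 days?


Monday

Start: Wednesday (index 2)
(2 + 68) mod 7
= 70 mod 7
= 0
Index 0 → Monday


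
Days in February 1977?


Month: February (month 2)
February: 28 or 29 (leap year)
1977 leap year? No

28 days


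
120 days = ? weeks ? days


17 weeks 1 days

Weeks: 120 ÷ 7 = 17 remainder 1


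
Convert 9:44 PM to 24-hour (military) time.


21:44

Input: 9:44 PM
PM: 9 + 12 = 21


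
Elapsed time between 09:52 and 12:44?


End time in minutes: 12×60 + 44 = 764
Start time in minutes: 9×60 + 52 = 592
Difference = 764 - 592 = 172 minutes
= 2 hours 52 minutes

2h 52m


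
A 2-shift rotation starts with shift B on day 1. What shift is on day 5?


Shifts: A, B
Start: B (index 1)
Day 5: (1 + 5 - 1) mod 2
= 5 mod 2
= 1
Index 1 → shift B

Shift B


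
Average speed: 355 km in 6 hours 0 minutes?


59.2 km/h

Distance: 355 km
Time: 6 hours
Speed = 355 / 6 ≈ 59.2 km/h


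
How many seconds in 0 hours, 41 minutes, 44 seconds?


2504 seconds

Hours: 0 × 3600 = 0
Minutes: 41 × 60 = 2460
Seconds: 44
Total = 0 + 2460 + 44 = 2504


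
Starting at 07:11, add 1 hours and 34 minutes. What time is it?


08:45

Start: 431 minutes from midnight
Add: 94 minutes
Total: 525 minutes
Hours: 525 ÷ 60 = 8 remainder 45


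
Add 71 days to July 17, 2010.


September 26, 2010

Start: July 17, 2010
Add 71 days
July 17 → August 1: 31 - 17 + 1 = 15 days (71 - 15 = 56 left)
August 1 → September 1: 31 - 1 + 1 = 31 days (56 - 31 = 25 left)
September 1 + 25 = September 26, 2010


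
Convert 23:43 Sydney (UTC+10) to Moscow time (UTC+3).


16:43

Time difference = UTC+3 - UTC+10 = -7 hours
New hour = (23 -7) mod 24
= 16 mod 24 = 16
Minutes unchanged → 16:43


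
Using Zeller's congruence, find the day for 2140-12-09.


Zeller's congruence:
q=9, m=12, k=40, j=21
h = (9 + ⌊13×13/5⌋ + 40 + ⌊40/4⌋ + ⌊21/4⌋ - 2×21) mod 7
= (9 + 33 + 40 + 10 + 5 - 42) mod 7
= 55 mod 7 = 6
h=6 → Friday

Friday


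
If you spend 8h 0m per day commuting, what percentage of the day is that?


Time: 480 minutes
Day: 1440 minutes
Percentage = (480/1440) × 100 ≈ 33.3%

33.3%


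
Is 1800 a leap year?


No

Rules: divisible by 4 AND (not by 100 OR by 400)
1800 ÷ 4 = 450 exactly → divisible by 4
1800 ÷ 100 = 18 exactly → divisible by 100
1800 ÷ 400 = 4 remainder 200 → not divisible by 400
Divisible by 100 but not by 400 → not a leap year


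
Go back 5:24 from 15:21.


09:57

Start: 921 minutes from midnight
Subtract: 324 minutes
Remaining: 921 - 324 = 597
Hours: 9, Minutes: 57


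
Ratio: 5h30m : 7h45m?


22:31 (0.71)

Duration 1: 330 minutes
Duration 2: 465 minutes
Ratio = 330:465
GCD = 15
Simplified = 22:31
As a decimal: 22/31 ≈ 0.71


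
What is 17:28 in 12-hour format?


5:28 PM

Hour: 17
17 - 12 = 5 → PM


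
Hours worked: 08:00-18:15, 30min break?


9h 45m (585 minutes)

Total time = (18×60+15) - (8×60+0)
= 1095 - 480 = 615 min
Minus break: 615 - 30 = 585 min
= 9h 45m


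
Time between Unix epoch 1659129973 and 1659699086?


Difference = 1659699086 - 1659129973 = 569113 seconds
In hours: 569113 / 3600 ≈ 158.1
In days: 569113 / 86400 ≈ 6.59

569113 seconds (158.1 hours / 6.59 days)


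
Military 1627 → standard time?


4:27 PM

Hour: 16
16 - 12 = 4 → PM


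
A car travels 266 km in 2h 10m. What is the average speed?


Distance: 266 km
Time: 2h 10m = 130 min = 130/60 = 13/6 hours
Speed = 266 ÷ (13/6) = 266 × 6 / 13 = 1596/13 ≈ 122.8 km/h

122.8 km/h


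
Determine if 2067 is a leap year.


Rules: divisible by 4 AND (not by 100 OR by 400)
2067 ÷ 4 = 516 remainder 3 → not divisible by 4
Not divisible by 4 → not a leap year

No


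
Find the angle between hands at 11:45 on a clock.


82.5°

Hour hand = 11×30 + 45×0.5 = 352.5°
Minute hand = 45×6 = 270°
Difference = |352.5 - 270| = 82.5°


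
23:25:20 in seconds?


84320 seconds

Hours: 23 × 3600 = 82800
Minutes: 25 × 60 = 1500
Seconds: 20
Total = 82800 + 1500 + 20 = 84320


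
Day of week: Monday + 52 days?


Thursday

Start: Monday (index 0)
(0 + 52) mod 7
= 52 mod 7
= 3
Index 3 → Thursday


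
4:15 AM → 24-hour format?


Input: 4:15 AM
AM hour stays: 4

04:15


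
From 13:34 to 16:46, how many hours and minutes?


3h 12m

End time in minutes: 16×60 + 46 = 1006
Start time in minutes: 13×60 + 34 = 814
Difference = 1006 - 814 = 192 minutes
= 3 hours 12 minutes


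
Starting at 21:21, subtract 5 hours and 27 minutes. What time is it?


15:54

Start: 1281 minutes from midnight
Subtract: 327 minutes
Remaining: 1281 - 327 = 954
Hours: 15, Minutes: 54


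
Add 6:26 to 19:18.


01:44 (next day)

Start: 1158 minutes from midnight
Add: 386 minutes
Total: 1544 minutes
Hours: 1544 ÷ 60 = 25 remainder 44
25 ≥ 24 → 25 - 24 = 1 (next day)


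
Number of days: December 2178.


Month: December (month 12)
December has 31 days

31 days


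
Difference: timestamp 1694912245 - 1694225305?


Difference = 1694912245 - 1694225305 = 686940 seconds
In hours: 686940 / 3600 ≈ 190.8
In days: 686940 / 86400 ≈ 7.95

686940 seconds (190.8 hours / 7.95 days)


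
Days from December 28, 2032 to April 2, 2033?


From December 28, 2032 to April 2, 2033
Rest of December 2032: 31 - 28 = 3
Full months: January 31, February 2033 28, March 31
Days into April 2033: 2
Total = 3 + 31 + 28 + 31 + 2 = 95 days

95 days


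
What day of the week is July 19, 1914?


Zeller's congruence:
q=19, m=7, k=14, j=19
h = (19 + ⌊13×8/5⌋ + 14 + ⌊14/4⌋ + ⌊19/4⌋ - 2×19) mod 7
= (19 + 20 + 14 + 3 + 4 - 38) mod 7
= 22 mod 7 = 1
h=1 → Sunday

Sunday


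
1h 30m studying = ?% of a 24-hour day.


Time: 90 minutes
Day: 1440 minutes
Percentage = (90/1440) × 100 ≈ 6.3%

6.3%


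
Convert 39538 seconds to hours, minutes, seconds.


10h 58m 58s

Hours: 39538 ÷ 3600 = 10 remainder 3538
Minutes: 3538 ÷ 60 = 58 remainder 58
Seconds: 58


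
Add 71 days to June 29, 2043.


September 8, 2043

Start: June 29, 2043
Add 71 days
June 29 → July 1: 30 - 29 + 1 = 2 days (71 - 2 = 69 left)
July 1 → August 1: 31 - 1 + 1 = 31 days (69 - 31 = 38 left)
August 1 → September 1: 31 - 1 + 1 = 31 days (38 - 31 = 7 left)
September 1 + 7 = September 8, 2043


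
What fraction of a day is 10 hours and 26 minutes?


0.4347 (43.47%)

Total minutes: 10×60 + 26 = 626
Day = 24×60 = 1440 minutes
Fraction = 626/1440 ≈ 0.4347
As a percentage: 626/1440 × 100 ≈ 43.47%


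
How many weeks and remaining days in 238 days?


34 weeks 0 days

Weeks: 238 ÷ 7 = 34 remainder 0


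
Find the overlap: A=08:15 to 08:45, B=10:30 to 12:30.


0 minutes

Meeting A: 495-525 (in minutes from midnight)
Meeting B: 630-750
Overlap start = max(495, 630) = 630
Overlap end = min(525, 750) = 525
Overlap = max(0, 525 - 630) = 0 min


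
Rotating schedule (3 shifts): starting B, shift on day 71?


Shift C

Shifts: A, B, C
Start: B (index 1)
Day 71: (1 + 71 - 1) mod 3
= 71 mod 3
= 2
Index 2 → shift C


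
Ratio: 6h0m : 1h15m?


Duration 1: 360 minutes
Duration 2: 75 minutes
Ratio = 360:75
GCD = 15
Simplified = 24:5
As a decimal: 24/5 = 4.80

24:5 (4.80)


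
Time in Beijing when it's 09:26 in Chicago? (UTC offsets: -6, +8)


Time difference = UTC+8 - UTC-6 = +14 hours
New hour = (9 + 14) mod 24
= 23 mod 24 = 23
Minutes unchanged → 23:26

23:26


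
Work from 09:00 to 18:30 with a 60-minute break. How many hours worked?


Total time = (18×60+30) - (9×60+0)
= 1110 - 540 = 570 min
Minus break: 570 - 60 = 510 min
= 8h 30m

8h 30m (510 minutes)


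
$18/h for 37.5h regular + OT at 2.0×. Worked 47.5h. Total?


Regular: 37.5h × $18 = $675.00
Overtime: 47.5 - 37.5 = 10.0h
OT pay: 10.0h × $18 × 2.0 = $360.00
Total = $675.00 + $360.00 = $1035.00

$1035.00


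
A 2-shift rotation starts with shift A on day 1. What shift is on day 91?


Shift A

Shifts: A, B
Start: A (index 0)
Day 91: (0 + 91 - 1) mod 2
= 90 mod 2
= 0
Index 0 → shift A


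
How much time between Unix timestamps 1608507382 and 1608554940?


47558 seconds (13.2 hours / 0.55 days)

Difference = 1608554940 - 1608507382 = 47558 seconds
In hours: 47558 / 3600 ≈ 13.2
In days: 47558 / 86400 ≈ 0.55


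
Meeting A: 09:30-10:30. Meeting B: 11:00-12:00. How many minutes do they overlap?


Meeting A: 570-630 (in minutes from midnight)
Meeting B: 660-720
Overlap start = max(570, 660) = 660
Overlap end = min(630, 720) = 630
Overlap = max(0, 630 - 660) = 0 min

0 minutes


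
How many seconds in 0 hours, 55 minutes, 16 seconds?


Hours: 0 × 3600 = 0
Minutes: 55 × 60 = 3300
Seconds: 16
Total = 0 + 3300 + 16 = 3316

3316 seconds


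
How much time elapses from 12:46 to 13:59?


1h 13m

End time in minutes: 13×60 + 59 = 839
Start time in minutes: 12×60 + 46 = 766
Difference = 839 - 766 = 73 minutes
= 1 hours 13 minutes


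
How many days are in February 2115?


Month: February (month 2)
February: 28 or 29 (leap year)
2115 leap year? No

28 days


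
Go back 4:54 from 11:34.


Start: 694 minutes from midnight
Subtract: 294 minutes
Remaining: 694 - 294 = 400
Hours: 6, Minutes: 40

06:40


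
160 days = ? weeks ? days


22 weeks 6 days

Weeks: 160 ÷ 7 = 22 remainder 6


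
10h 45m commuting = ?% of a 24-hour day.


Time: 645 minutes
Day: 1440 minutes
Percentage = (645/1440) × 100 ≈ 44.8%

44.8%


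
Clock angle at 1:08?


Hour hand = 1×30 + 8×0.5 = 34.0°
Minute hand = 8×6 = 48°
Difference = |34.0 - 48| = 14.0°

14.0°


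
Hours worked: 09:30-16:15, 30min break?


6h 15m (375 minutes)

Total time = (16×60+15) - (9×60+30)
= 975 - 570 = 405 min
Minus break: 405 - 30 = 375 min
= 6h 15m


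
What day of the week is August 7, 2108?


Zeller's congruence:
q=7, m=8, k=8, j=21
h = (7 + ⌊13×9/5⌋ + 8 + ⌊8/4⌋ + ⌊21/4⌋ - 2×21) mod 7
= (7 + 23 + 8 + 2 + 5 - 42) mod 7
= 3 mod 7 = 3
h=3 → Tuesday

Tuesday


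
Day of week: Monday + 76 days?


Start: Monday (index 0)
(0 + 76) mod 7
= 76 mod 7
= 6
Index 6 → Sunday

Sunday


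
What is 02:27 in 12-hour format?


Hour: 2
2 < 12 → AM

2:27 AM


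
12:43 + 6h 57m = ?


19:40

Start: 763 minutes from midnight
Add: 417 minutes
Total: 1180 minutes
Hours: 1180 ÷ 60 = 19 remainder 40


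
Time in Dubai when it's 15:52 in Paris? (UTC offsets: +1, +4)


Time difference = UTC+4 - UTC+1 = +3 hours
New hour = (15 + 3) mod 24
= 18 mod 24 = 18
Minutes unchanged → 18:52

18:52


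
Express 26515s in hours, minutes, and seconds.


7h 21m 55s

Hours: 26515 ÷ 3600 = 7 remainder 1315
Minutes: 1315 ÷ 60 = 21 remainder 55
Seconds: 55


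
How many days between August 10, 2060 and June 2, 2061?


296 days

From August 10, 2060 to June 2, 2061
Rest of August 2060: 31 - 10 = 21
Full months: September 30, October 31, November 30, December 31, January 31, February 2061 28, March 31, April 30, May 31
Days into June 2061: 2
Total = 21 + 30 + 31 + 30 + 31 + 31 + 28 + 31 + 30 + 31 + 2 = 296 days


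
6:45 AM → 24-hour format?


Input: 6:45 AM
AM hour stays: 6

06:45


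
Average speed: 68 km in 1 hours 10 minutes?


58.3 km/h

Distance: 68 km
Time: 1h 10m = 70 min = 70/60 = 7/6 hours
Speed = 68 ÷ (7/6) = 68 × 6 / 7 = 408/7 ≈ 58.3 km/h


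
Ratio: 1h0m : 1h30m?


Duration 1: 60 minutes
Duration 2: 90 minutes
Ratio = 60:90
GCD = 30
Simplified = 2:3
As a decimal: 2/3 ≈ 0.67

2:3 (0.67)


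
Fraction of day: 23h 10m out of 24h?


0.9653 (96.53%)

Total minutes: 23×60 + 10 = 1390
Day = 24×60 = 1440 minutes
Fraction = 1390/1440 ≈ 0.9653
As a percentage: 1390/1440 × 100 ≈ 96.53%


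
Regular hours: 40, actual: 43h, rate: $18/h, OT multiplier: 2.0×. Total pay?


$828.00

Regular: 40h × $18 = $720.00
Overtime: 43 - 40 = 3h
OT pay: 3h × $18 × 2.0 = $108.00
Total = $720.00 + $108.00 = $828.00


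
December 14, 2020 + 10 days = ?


Start: December 14, 2020
Add 10 days
December 14 + 10 = December 24, 2020

December 24, 2020


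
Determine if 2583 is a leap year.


No

Rules: divisible by 4 AND (not by 100 OR by 400)
2583 ÷ 4 = 645 remainder 3 → not divisible by 4
Not divisible by 4 → not a leap year


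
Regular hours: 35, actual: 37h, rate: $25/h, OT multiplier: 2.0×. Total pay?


$975.00

Regular: 35h × $25 = $875.00
Overtime: 37 - 35 = 2h
OT pay: 2h × $25 × 2.0 = $100.00
Total = $875.00 + $100.00 = $975.00


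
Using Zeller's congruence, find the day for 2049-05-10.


Monday

Zeller's congruence:
q=10, m=5, k=49, j=20
h = (10 + ⌊13×6/5⌋ + 49 + ⌊49/4⌋ + ⌊20/4⌋ - 2×20) mod 7
= (10 + 15 + 49 + 12 + 5 - 40) mod 7
= 51 mod 7 = 2
h=2 → Monday


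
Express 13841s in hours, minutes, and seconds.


3h 50m 41s

Hours: 13841 ÷ 3600 = 3 remainder 3041
Minutes: 3041 ÷ 60 = 50 remainder 41
Seconds: 41


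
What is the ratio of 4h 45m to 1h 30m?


19:6 (3.17)

Duration 1: 285 minutes
Duration 2: 90 minutes
Ratio = 285:90
GCD = 15
Simplified = 19:6
As a decimal: 19/6 ≈ 3.17


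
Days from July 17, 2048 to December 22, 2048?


158 days

From July 17, 2048 to December 22, 2048
Rest of July 2048: 31 - 17 = 14
Full months: August 31, September 30, October 31, November 30
Days into December 2048: 22
Total = 14 + 31 + 30 + 31 + 30 + 22 = 158 days


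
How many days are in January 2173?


31 days

Month: January (month 1)
January has 31 days


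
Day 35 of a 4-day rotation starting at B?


Shifts: A, B, C, D
Start: B (index 1)
Day 35: (1 + 35 - 1) mod 4
= 35 mod 4
= 3
Index 3 → shift D

Shift D


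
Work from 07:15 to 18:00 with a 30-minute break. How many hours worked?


10h 15m (615 minutes)

Total time = (18×60+0) - (7×60+15)
= 1080 - 435 = 645 min
Minus break: 645 - 30 = 615 min
= 10h 15m


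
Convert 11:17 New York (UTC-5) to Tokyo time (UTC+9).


01:17 (next day)

Time difference = UTC+9 - UTC-5 = +14 hours
New hour = (11 + 14) mod 24
= 25 mod 24 = 1
Minutes unchanged → 01:17; 25 ≥ 24 → next day


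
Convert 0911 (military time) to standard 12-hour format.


Hour: 9
9 < 12 → AM

9:11 AM


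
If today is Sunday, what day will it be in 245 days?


Start: Sunday (index 6)
(6 + 245) mod 7
= 251 mod 7
= 6
Index 6 → Sunday

Sunday


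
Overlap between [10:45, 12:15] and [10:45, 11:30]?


45 minutes

Meeting A: 645-735 (in minutes from midnight)
Meeting B: 645-690
Overlap start = max(645, 645) = 645
Overlap end = min(735, 690) = 690
Overlap = max(0, 690 - 645) = 45 min


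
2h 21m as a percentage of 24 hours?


0.0979 (9.79%)

Total minutes: 2×60 + 21 = 141
Day = 24×60 = 1440 minutes
Fraction = 141/1440 ≈ 0.0979
As a percentage: 141/1440 × 100 ≈ 9.79%


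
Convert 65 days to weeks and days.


Weeks: 65 ÷ 7 = 9 remainder 2

9 weeks 2 days


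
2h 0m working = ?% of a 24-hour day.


Time: 120 minutes
Day: 1440 minutes
Percentage = (120/1440) × 100 ≈ 8.3%

8.3%


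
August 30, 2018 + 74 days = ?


November 12, 2018

Start: August 30, 2018
Add 74 days
August 30 → September 1: 31 - 30 + 1 = 2 days (74 - 2 = 72 left)
September 1 → October 1: 30 - 1 + 1 = 30 days (72 - 30 = 42 left)
October 1 → November 1: 31 - 1 + 1 = 31 days (42 - 31 = 11 left)
November 1 + 11 = November 12, 2018


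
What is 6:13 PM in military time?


Input: 6:13 PM
PM: 6 + 12 = 18

18:13


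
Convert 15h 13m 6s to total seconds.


Hours: 15 × 3600 = 54000
Minutes: 13 × 60 = 780
Seconds: 6
Total = 54000 + 780 + 6 = 54786

54786 seconds


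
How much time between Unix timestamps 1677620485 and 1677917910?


297425 seconds (82.6 hours / 3.44 days)

Difference = 1677917910 - 1677620485 = 297425 seconds
In hours: 297425 / 3600 ≈ 82.6
In days: 297425 / 86400 ≈ 3.44


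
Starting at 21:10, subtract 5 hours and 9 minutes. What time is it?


Start: 1270 minutes from midnight
Subtract: 309 minutes
Remaining: 1270 - 309 = 961
Hours: 16, Minutes: 1

16:01


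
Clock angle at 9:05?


Hour hand = 9×30 + 5×0.5 = 272.5°
Minute hand = 5×6 = 30°
Difference = |272.5 - 30| = 242.5°
Since > 180°: 360 - 242.5 = 117.5°

117.5°


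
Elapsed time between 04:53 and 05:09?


0h 16m

End time in minutes: 5×60 + 9 = 309
Start time in minutes: 4×60 + 53 = 293
Difference = 309 - 293 = 16 minutes
= 0 hours 16 minutes


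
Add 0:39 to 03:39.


Start: 219 minutes from midnight
Add: 39 minutes
Total: 258 minutes
Hours: 258 ÷ 60 = 4 remainder 18

04:18


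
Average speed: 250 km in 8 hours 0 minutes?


31.3 km/h

Distance: 250 km
Time: 8 hours
Speed = 250 / 8 ≈ 31.3 km/h


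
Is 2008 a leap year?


Yes

Rules: divisible by 4 AND (not by 100 OR by 400)
2008 ÷ 4 = 502 exactly → divisible by 4
2008 ÷ 100 = 20 remainder 8 → not divisible by 100
Divisible by 4 but not by 100 → leap year


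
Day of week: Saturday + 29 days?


Start: Saturday (index 5)
(5 + 29) mod 7
= 34 mod 7
= 6
Index 6 → Sunday

Sunday


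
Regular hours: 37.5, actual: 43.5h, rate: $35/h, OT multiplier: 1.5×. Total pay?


$1627.50

Regular: 37.5h × $35 = $1312.50
Overtime: 43.5 - 37.5 = 6.0h
OT pay: 6.0h × $35 × 1.5 = $315.00
Total = $1312.50 + $315.00 = $1627.50


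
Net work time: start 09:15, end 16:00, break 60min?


5h 45m (345 minutes)

Total time = (16×60+0) - (9×60+15)
= 960 - 555 = 405 min
Minus break: 405 - 60 = 345 min
= 5h 45m


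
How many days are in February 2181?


28 days

Month: February (month 2)
February: 28 or 29 (leap year)
2181 leap year? No


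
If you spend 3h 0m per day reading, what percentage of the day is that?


Time: 180 minutes
Day: 1440 minutes
Percentage = (180/1440) × 100 = 12.5%

12.5%


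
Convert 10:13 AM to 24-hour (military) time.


10:13

Input: 10:13 AM
AM hour stays: 10


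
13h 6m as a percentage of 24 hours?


Total minutes: 13×60 + 6 = 786
Day = 24×60 = 1440 minutes
Fraction = 786/1440 ≈ 0.5458
As a percentage: 786/1440 × 100 ≈ 54.58%

0.5458 (54.58%)


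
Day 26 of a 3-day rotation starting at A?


Shift B

Shifts: A, B, C
Start: A (index 0)
Day 26: (0 + 26 - 1) mod 3
= 25 mod 3
= 1
Index 1 → shift B


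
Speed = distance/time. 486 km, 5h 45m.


84.5 km/h

Distance: 486 km
Time: 5h 45m = 345 min = 345/60 = 23/4 hours
Speed = 486 ÷ (23/4) = 486 × 4 / 23 = 1944/23 ≈ 84.5 km/h


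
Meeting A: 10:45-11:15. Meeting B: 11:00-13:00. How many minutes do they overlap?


15 minutes

Meeting A: 645-675 (in minutes from midnight)
Meeting B: 660-780
Overlap start = max(645, 660) = 660
Overlap end = min(675, 780) = 675
Overlap = max(0, 675 - 660) = 15 min


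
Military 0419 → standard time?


4:19 AM

Hour: 4
4 < 12 → AM


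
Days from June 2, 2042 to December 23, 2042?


204 days

From June 2, 2042 to December 23, 2042
Rest of June 2042: 30 - 2 = 28
Full months: July 31, August 31, September 30, October 31, November 30
Days into December 2042: 23
Total = 28 + 31 + 31 + 30 + 31 + 30 + 23 = 204 days


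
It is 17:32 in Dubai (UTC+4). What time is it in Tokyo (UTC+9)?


Time difference = UTC+9 - UTC+4 = +5 hours
New hour = (17 + 5) mod 24
= 22 mod 24 = 22
Minutes unchanged → 22:32

22:32


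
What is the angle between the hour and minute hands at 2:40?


Hour hand = 2×30 + 40×0.5 = 80.0°
Minute hand = 40×6 = 240°
Difference = |80.0 - 240| = 160.0°

160.0°


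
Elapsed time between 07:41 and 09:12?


1h 31m

End time in minutes: 9×60 + 12 = 552
Start time in minutes: 7×60 + 41 = 461
Difference = 552 - 461 = 91 minutes
= 1 hours 31 minutes


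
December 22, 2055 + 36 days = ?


January 27, 2056

Start: December 22, 2055
Add 36 days
December 22 → January 1: 31 - 22 + 1 = 10 days (36 - 10 = 26 left)
January 1 + 26 = January 27, 2056


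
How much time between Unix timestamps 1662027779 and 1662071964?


44185 seconds (12.3 hours / 0.51 days)

Difference = 1662071964 - 1662027779 = 44185 seconds
In hours: 44185 / 3600 ≈ 12.3
In days: 44185 / 86400 ≈ 0.51


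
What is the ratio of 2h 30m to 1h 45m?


Duration 1: 150 minutes
Duration 2: 105 minutes
Ratio = 150:105
GCD = 15
Simplified = 10:7
As a decimal: 10/7 ≈ 1.43

10:7 (1.43)


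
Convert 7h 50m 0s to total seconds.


Hours: 7 × 3600 = 25200
Minutes: 50 × 60 = 3000
Seconds: 0
Total = 25200 + 3000 + 0 = 28200

28200 seconds


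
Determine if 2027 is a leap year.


Rules: divisible by 4 AND (not by 100 OR by 400)
2027 ÷ 4 = 506 remainder 3 → not divisible by 4
Not divisible by 4 → not a leap year

No


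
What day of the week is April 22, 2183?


Zeller's congruence:
q=22, m=4, k=83, j=21
h = (22 + ⌊13×5/5⌋ + 83 + ⌊83/4⌋ + ⌊21/4⌋ - 2×21) mod 7
= (22 + 13 + 83 + 20 + 5 - 42) mod 7
= 101 mod 7 = 3
h=3 → Tuesday

Tuesday


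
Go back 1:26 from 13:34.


12:08

Start: 814 minutes from midnight
Subtract: 86 minutes
Remaining: 814 - 86 = 728
Hours: 12, Minutes: 8


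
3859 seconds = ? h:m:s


1h 4m 19s

Hours: 3859 ÷ 3600 = 1 remainder 259
Minutes: 259 ÷ 60 = 4 remainder 19
Seconds: 19


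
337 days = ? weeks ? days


48 weeks 1 days

Weeks: 337 ÷ 7 = 48 remainder 1


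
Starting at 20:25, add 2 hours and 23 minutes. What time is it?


22:48

Start: 1225 minutes from midnight
Add: 143 minutes
Total: 1368 minutes
Hours: 1368 ÷ 60 = 22 remainder 48


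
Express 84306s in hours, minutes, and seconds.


23h 25m 6s

Hours: 84306 ÷ 3600 = 23 remainder 1506
Minutes: 1506 ÷ 60 = 25 remainder 6
Seconds: 6


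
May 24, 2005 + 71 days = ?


Start: May 24, 2005
Add 71 days
May 24 → June 1: 31 - 24 + 1 = 8 days (71 - 8 = 63 left)
June 1 → July 1: 30 - 1 + 1 = 30 days (63 - 30 = 33 left)
July 1 → August 1: 31 - 1 + 1 = 31 days (33 - 31 = 2 left)
August 1 + 2 = August 3, 2005

August 3, 2005


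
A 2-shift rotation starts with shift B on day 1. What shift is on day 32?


Shifts: A, B
Start: B (index 1)
Day 32: (1 + 32 - 1) mod 2
= 32 mod 2
= 0
Index 0 → shift A

Shift A


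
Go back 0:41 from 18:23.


17:42

Start: 1103 minutes from midnight
Subtract: 41 minutes
Remaining: 1103 - 41 = 1062
Hours: 17, Minutes: 42


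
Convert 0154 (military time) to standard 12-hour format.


Hour: 1
1 < 12 → AM

1:54 AM


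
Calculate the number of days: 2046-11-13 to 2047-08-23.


From November 13, 2046 to August 23, 2047
Rest of November 2046: 30 - 13 = 17
Full months: December 31, January 31, February 2047 28, March 31, April 30, May 31, June 30, July 31
Days into August 2047: 23
Total = 17 + 31 + 31 + 28 + 31 + 30 + 31 + 30 + 31 + 23 = 283 days

283 days


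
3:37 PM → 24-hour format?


Input: 3:37 PM
PM: 3 + 12 = 15

15:37


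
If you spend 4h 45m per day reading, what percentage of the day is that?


19.8%

Time: 285 minutes
Day: 1440 minutes
Percentage = (285/1440) × 100 ≈ 19.8%


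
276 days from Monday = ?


Thursday

Start: Monday (index 0)
(0 + 276) mod 7
= 276 mod 7
= 3
Index 3 → Thursday


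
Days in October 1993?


Month: October (month 10)
October has 31 days

31 days


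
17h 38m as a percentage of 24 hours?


0.7347 (73.47%)

Total minutes: 17×60 + 38 = 1058
Day = 24×60 = 1440 minutes
Fraction = 1058/1440 ≈ 0.7347
As a percentage: 1058/1440 × 100 ≈ 73.47%


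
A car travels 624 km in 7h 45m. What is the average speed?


80.5 km/h

Distance: 624 km
Time: 7h 45m = 465 min = 465/60 = 31/4 hours
Speed = 624 ÷ (31/4) = 624 × 4 / 31 = 2496/31 ≈ 80.5 km/h


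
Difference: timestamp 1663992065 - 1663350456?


Difference = 1663992065 - 1663350456 = 641609 seconds
In hours: 641609 / 3600 ≈ 178.2
In days: 641609 / 86400 ≈ 7.43

641609 seconds (178.2 hours / 7.43 days)


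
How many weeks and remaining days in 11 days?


Weeks: 11 ÷ 7 = 1 remainder 4

1 weeks 4 days


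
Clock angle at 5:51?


Hour hand = 5×30 + 51×0.5 = 175.5°
Minute hand = 51×6 = 306°
Difference = |175.5 - 306| = 130.5°

130.5°


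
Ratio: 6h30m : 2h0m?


13:4 (3.25)

Duration 1: 390 minutes
Duration 2: 120 minutes
Ratio = 390:120
GCD = 30
Simplified = 13:4
As a decimal: 13/4 = 3.25


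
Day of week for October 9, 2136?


Zeller's congruence:
q=9, m=10, k=36, j=21
h = (9 + ⌊13×11/5⌋ + 36 + ⌊36/4⌋ + ⌊21/4⌋ - 2×21) mod 7
= (9 + 28 + 36 + 9 + 5 - 42) mod 7
= 45 mod 7 = 3
h=3 → Tuesday

Tuesday


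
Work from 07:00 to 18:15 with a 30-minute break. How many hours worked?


10h 45m (645 minutes)

Total time = (18×60+15) - (7×60+0)
= 1095 - 420 = 675 min
Minus break: 675 - 30 = 645 min
= 10h 45m


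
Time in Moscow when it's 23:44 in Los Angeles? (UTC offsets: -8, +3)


10:44 (next day)

Time difference = UTC+3 - UTC-8 = +11 hours
New hour = (23 + 11) mod 24
= 34 mod 24 = 10
Minutes unchanged → 10:44; 34 ≥ 24 → next day
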